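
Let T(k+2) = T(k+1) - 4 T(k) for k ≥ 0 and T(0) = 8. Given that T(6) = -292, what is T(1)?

Let T(1) = w.
T(2) = -32 + w
T(3) = -32 - 3w
T(4) = 96 - 7w
T(5) = 224 + 5w
T(6) = -160 + 33w
So -160 + 33w = -292, giving w = -4.

-4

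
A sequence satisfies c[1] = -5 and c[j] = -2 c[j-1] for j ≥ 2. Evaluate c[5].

c[2] = -2·(-5) = 10
c[3] = -2·10 = -20
c[4] = -2·(-20) = 40
c[5] = -2·40 = -80

-80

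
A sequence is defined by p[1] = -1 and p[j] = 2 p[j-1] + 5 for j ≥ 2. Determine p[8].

p[2] = 2·(-1) + 5 = 3
p[3] = 2·3 + 5 = 11
p[4] = 2·11 + 5 = 27
p[5] = 2·27 + 5 = 59
p[6] = 2·59 + 5 = 123
p[7] = 2·123 + 5 = 251
p[8] = 2·251 + 5 = 507

507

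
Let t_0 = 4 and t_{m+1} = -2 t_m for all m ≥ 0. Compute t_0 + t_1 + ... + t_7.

-340

t_1 = -2(4) = -8
t_2 = -2(-8) = 16
t_3 = -2(16) = -32
t_4 = -2(-32) = 64
t_5 = -2(64) = -128
t_6 = -2(-128) = 256
t_7 = -2(256) = -512
Sum = 4 + (-8) + 16 + (-32) + 64 + (-128) + 256 + (-512) = -340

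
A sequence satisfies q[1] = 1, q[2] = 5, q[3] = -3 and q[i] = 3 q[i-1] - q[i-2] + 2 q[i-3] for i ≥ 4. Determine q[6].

-63

q[4] = 3·(-3) - 5 + 2·1 = -12
q[5] = 3·(-12) - (-3) + 2·5 = -23
q[6] = 3·(-23) - (-12) + 2·(-3) = -63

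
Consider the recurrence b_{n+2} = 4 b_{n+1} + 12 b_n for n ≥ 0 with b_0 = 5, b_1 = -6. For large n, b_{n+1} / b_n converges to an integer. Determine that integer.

6

The characteristic equation is r^2 - 4r - 12 = 0, which factors as (r - 6)(r + 2) = 0.
So the roots are 6 and -2. Since |6| > |-2| and the coefficient of 6^n is non-zero, the ratio tends to 6.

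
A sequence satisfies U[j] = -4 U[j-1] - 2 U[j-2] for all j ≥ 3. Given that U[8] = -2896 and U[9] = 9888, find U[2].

Rearranging, U[j-2] = (U[j] + 4 U[j-1]) / -2.
U[7] = (9888 + 4*(-2896)) / -2 = -1696/-2 = 848
U[6] = (-2896 + 4*848) / -2 = 496/-2 = -248
U[5] = (848 + 4*(-248)) / -2 = -144/-2 = 72
U[4] = (-248 + 4*72) / -2 = 40/-2 = -20
U[3] = (72 + 4*(-20)) / -2 = -8/-2 = 4
U[2] = (-20 + 4*4) / -2 = -4/-2 = 2

2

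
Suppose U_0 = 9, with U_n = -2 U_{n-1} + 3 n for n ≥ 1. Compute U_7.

U_1 = -2(9) + 3 = -15
U_2 = -2(-15) + 6 = 36
U_3 = -2(36) + 9 = -63
U_4 = -2(-63) + 12 = 138
U_5 = -2(138) + 15 = -261
U_6 = -2(-261) + 18 = 540
U_7 = -2(540) + 21 = -1059

-1059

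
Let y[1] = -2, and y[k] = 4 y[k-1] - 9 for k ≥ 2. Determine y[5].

-1277

y[2] = 4(-2) - 9 = -17
y[3] = 4(-17) - 9 = -77
y[4] = 4(-77) - 9 = -317
y[5] = 4(-317) - 9 = -1277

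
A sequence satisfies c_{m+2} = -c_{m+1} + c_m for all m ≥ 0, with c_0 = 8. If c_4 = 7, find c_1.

3

Let c_1 = v.
c_2 = 8 - v
c_3 = -8 + 2v
c_4 = 16 - 3v
So 16 - 3v = 7, giving v = 3.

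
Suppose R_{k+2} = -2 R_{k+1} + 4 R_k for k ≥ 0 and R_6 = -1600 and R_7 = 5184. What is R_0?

-1

Rearranging, R_{k-2} = (R_k + 2 R_{k-1}) / 4.
R_5 = (5184 + 2(-1600)) / 4 = 1984/4 = 496
R_4 = (-1600 + 2(496)) / 4 = -608/4 = -152
R_3 = (496 + 2(-152)) / 4 = 192/4 = 48
R_2 = (-152 + 2(48)) / 4 = -56/4 = -14
R_1 = (48 + 2(-14)) / 4 = 20/4 = 5
R_0 = (-14 + 2(5)) / 4 = -4/4 = -1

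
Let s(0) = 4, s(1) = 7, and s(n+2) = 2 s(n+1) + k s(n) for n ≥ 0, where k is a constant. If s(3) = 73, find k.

s(2) = 14 + 4k
s(3) = 28 + 15k
So 28 + 15k = 73, giving k = 3.

3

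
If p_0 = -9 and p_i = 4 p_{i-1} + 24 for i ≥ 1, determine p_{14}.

-268435464

The fixed point is 24/(1 - 4) = -8, so p_i + 8 = 4(p_{i-1} + 8).
Hence p_i = -1·4^i - 8.
p_{14} = -1·4^{14} - 8 = -1·268435456 - 8 = -268435464.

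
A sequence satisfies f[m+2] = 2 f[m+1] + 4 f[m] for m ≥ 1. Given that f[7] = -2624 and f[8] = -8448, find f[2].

Rearranging, f[m-2] = (f[m] - 2 f[m-1]) / 4.
f[6] = (-8448 - 2·(-2624)) / 4 = -3200/4 = -800
f[5] = (-2624 - 2·(-800)) / 4 = -1024/4 = -256
f[4] = (-800 - 2·(-256)) / 4 = -288/4 = -72
f[3] = (-256 - 2·(-72)) / 4 = -112/4 = -28
f[2] = (-72 - 2·(-28)) / 4 = -16/4 = -4

-4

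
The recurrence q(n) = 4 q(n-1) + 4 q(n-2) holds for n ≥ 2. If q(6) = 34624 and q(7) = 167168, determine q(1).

Rearranging, q(n-2) = (q(n) - 4 q(n-1)) / 4.
q(5) = (167168 - 4(34624)) / 4 = 28672/4 = 7168
q(4) = (34624 - 4(7168)) / 4 = 5952/4 = 1488
q(3) = (7168 - 4(1488)) / 4 = 1216/4 = 304
q(2) = (1488 - 4(304)) / 4 = 272/4 = 68
q(1) = (304 - 4(68)) / 4 = 32/4 = 8

8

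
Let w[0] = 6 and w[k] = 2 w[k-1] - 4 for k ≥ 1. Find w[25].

67108868

The fixed point is -4/(1 - 2) = 4, so w[k] - 4 = 2(w[k-1] - 4).
Hence w[k] = 2·2^k + 4.
w[25] = 2·2^{25} + 4 = 2·33554432 + 4 = 67108868.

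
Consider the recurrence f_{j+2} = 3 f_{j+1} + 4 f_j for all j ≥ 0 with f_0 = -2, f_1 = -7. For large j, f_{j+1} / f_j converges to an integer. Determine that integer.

4

The characteristic equation is r^2 - 3r - 4 = 0, which factors as (r - 4)(r + 1) = 0.
So the roots are 4 and -1. Since |4| > |-1| and the coefficient of 4^j is non-zero, the ratio tends to 4.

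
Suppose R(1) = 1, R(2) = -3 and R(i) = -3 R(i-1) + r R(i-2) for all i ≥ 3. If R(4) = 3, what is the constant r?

R(3) = 9 + r
R(4) = -27 - 6r
So -27 - 6r = 3, giving r = -5.

-5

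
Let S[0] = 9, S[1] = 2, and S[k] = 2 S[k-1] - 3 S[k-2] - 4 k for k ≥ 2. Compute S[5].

54

S[2] = 2*2 - 3*9 - 8 = -31
S[3] = 2*(-31) - 3*2 - 12 = -80
S[4] = 2*(-80) - 3*(-31) - 16 = -83
S[5] = 2*(-83) - 3*(-80) - 20 = 54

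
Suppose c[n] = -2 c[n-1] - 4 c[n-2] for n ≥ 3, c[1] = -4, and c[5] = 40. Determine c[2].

5

Let c[2] = x.
c[3] = 16 - 2x
c[4] = -32
c[5] = 8x
So 8x = 40, giving x = 5.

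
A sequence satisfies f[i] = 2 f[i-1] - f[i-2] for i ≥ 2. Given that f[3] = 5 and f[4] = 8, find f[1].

-1

Rearranging, f[i-2] = -(f[i] - 2 f[i-1]).
f[2] = -(8 - 2(5)) = 2
f[1] = -(5 - 2(2)) = -1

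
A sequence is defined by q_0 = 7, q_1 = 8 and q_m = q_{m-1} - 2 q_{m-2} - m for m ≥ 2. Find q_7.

q_2 = 8 - 2(7) - 2 = -8
q_3 = (-8) - 2(8) - 3 = -27
q_4 = (-27) - 2(-8) - 4 = -15
q_5 = (-15) - 2(-27) - 5 = 34
q_6 = 34 - 2(-15) - 6 = 58
q_7 = 58 - 2(34) - 7 = -17

-17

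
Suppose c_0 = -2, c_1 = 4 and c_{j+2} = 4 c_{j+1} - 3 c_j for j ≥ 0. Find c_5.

c_2 = 4·4 - 3·(-2) = 22
c_3 = 4·22 - 3·4 = 76
c_4 = 4·76 - 3·22 = 238
c_5 = 4·238 - 3·76 = 724

724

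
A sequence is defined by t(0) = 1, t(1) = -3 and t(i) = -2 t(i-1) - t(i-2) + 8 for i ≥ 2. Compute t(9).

-51

t(2) = -2*(-3) - 1 + 8 = 13
t(3) = -2*13 - (-3) + 8 = -15
t(4) = -2*(-15) - 13 + 8 = 25
t(5) = -2*25 - (-15) + 8 = -27
t(6) = -2*(-27) - 25 + 8 = 37
t(7) = -2*37 - (-27) + 8 = -39
t(8) = -2*(-39) - 37 + 8 = 49
t(9) = -2*49 - (-39) + 8 = -51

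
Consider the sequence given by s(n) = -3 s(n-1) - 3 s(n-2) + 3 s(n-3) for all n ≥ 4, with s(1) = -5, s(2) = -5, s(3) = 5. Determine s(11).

s(4) = -3(5) - 3(-5) + 3(-5) = -15
s(5) = -3(-15) - 3(5) + 3(-5) = 15
s(6) = -3(15) - 3(-15) + 3(5) = 15
s(7) = -3(15) - 3(15) + 3(-15) = -135
s(8) = -3(-135) - 3(15) + 3(15) = 405
s(9) = -3(405) - 3(-135) + 3(15) = -765
s(10) = -3(-765) - 3(405) + 3(-135) = 675
s(11) = -3(675) - 3(-765) + 3(405) = 1485

1485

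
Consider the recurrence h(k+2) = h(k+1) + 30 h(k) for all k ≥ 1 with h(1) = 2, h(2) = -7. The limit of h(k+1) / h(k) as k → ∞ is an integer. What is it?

6

The characteristic equation is r^2 - r - 30 = 0, which factors as (r - 6)(r + 5) = 0.
So the roots are 6 and -5. Since |6| > |-5| and the coefficient of 6^k is non-zero, the ratio tends to 6.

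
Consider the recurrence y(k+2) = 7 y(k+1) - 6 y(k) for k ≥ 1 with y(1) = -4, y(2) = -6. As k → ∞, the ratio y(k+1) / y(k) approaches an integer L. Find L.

The characteristic equation is r^2 - 7r + 6 = 0, which factors as (r - 6)(r - 1) = 0.
So the roots are 6 and 1. Since |6| > |1| and the coefficient of 6^k is non-zero, the ratio tends to 6.

6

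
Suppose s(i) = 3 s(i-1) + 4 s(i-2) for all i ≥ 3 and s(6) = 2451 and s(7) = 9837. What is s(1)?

9

Rearranging, s(i-2) = (s(i) - 3 s(i-1)) / 4.
s(5) = (9837 - 3*2451) / 4 = 2484/4 = 621
s(4) = (2451 - 3*621) / 4 = 588/4 = 147
s(3) = (621 - 3*147) / 4 = 180/4 = 45
s(2) = (147 - 3*45) / 4 = 12/4 = 3
s(1) = (45 - 3*3) / 4 = 36/4 = 9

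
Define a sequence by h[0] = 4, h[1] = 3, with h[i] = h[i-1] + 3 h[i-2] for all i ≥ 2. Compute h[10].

9573

h[2] = 3 + 3*4 = 15
h[3] = 15 + 3*3 = 24
h[4] = 24 + 3*15 = 69
h[5] = 69 + 3*24 = 141
h[6] = 141 + 3*69 = 348
h[7] = 348 + 3*141 = 771
h[8] = 771 + 3*348 = 1815
h[9] = 1815 + 3*771 = 4128
h[10] = 4128 + 3*1815 = 9573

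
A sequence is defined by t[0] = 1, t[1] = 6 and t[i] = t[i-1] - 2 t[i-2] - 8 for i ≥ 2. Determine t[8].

t[2] = 6 - 2·1 - 8 = -4
t[3] = (-4) - 2·6 - 8 = -24
t[4] = (-24) - 2·(-4) - 8 = -24
t[5] = (-24) - 2·(-24) - 8 = 16
t[6] = 16 - 2·(-24) - 8 = 56
t[7] = 56 - 2·16 - 8 = 16
t[8] = 16 - 2·56 - 8 = -104

-104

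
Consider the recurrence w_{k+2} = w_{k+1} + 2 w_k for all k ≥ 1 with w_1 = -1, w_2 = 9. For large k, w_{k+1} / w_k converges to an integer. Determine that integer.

The characteristic equation is r^2 - r - 2 = 0, which factors as (r - 2)(r + 1) = 0.
So the roots are 2 and -1. Since |2| > |-1| and the coefficient of 2^k is non-zero, the ratio tends to 2.

2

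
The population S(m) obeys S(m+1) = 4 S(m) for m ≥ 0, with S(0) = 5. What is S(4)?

S(1) = 4*5 = 20
S(2) = 4*20 = 80
S(3) = 4*80 = 320
S(4) = 4*320 = 1280

1280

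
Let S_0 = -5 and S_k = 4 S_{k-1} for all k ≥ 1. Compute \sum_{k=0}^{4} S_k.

S_1 = 4*(-5) = -20
S_2 = 4*(-20) = -80
S_3 = 4*(-80) = -320
S_4 = 4*(-320) = -1280
Sum = (-5) + (-20) + (-80) + (-320) + (-1280) = -1705

-1705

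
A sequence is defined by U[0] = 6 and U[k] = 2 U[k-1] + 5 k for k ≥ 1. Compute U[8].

4046

U[1] = 2*6 + 5 = 17
U[2] = 2*17 + 10 = 44
U[3] = 2*44 + 15 = 103
U[4] = 2*103 + 20 = 226
U[5] = 2*226 + 25 = 477
U[6] = 2*477 + 30 = 984
U[7] = 2*984 + 35 = 2003
U[8] = 2*2003 + 40 = 4046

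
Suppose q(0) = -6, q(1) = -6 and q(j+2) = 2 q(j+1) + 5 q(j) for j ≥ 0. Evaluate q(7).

-17394

q(2) = 2(-6) + 5(-6) = -42
q(3) = 2(-42) + 5(-6) = -114
q(4) = 2(-114) + 5(-42) = -438
q(5) = 2(-438) + 5(-114) = -1446
q(6) = 2(-1446) + 5(-438) = -5082
q(7) = 2(-5082) + 5(-1446) = -17394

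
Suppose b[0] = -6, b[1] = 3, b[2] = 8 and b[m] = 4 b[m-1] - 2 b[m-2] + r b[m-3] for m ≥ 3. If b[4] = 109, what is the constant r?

b[3] = 26 - 6r
b[4] = 88 - 21r
So 88 - 21r = 109, giving r = -1.

-1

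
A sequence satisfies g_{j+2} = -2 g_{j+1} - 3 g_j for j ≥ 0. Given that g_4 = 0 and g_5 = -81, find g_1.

3

Rearranging, g_{j-2} = (g_j + 2 g_{j-1}) / -3.
g_3 = (-81 + 2·0) / -3 = -81/-3 = 27
g_2 = (0 + 2·27) / -3 = 54/-3 = -18
g_1 = (27 + 2·(-18)) / -3 = -9/-3 = 3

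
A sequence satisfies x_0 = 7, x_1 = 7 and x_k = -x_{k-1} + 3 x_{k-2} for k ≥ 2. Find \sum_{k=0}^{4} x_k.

70

x_2 = -7 + 3(7) = 14
x_3 = -14 + 3(7) = 7
x_4 = -7 + 3(14) = 35
Sum = 7 + 7 + 14 + 7 + 35 = 70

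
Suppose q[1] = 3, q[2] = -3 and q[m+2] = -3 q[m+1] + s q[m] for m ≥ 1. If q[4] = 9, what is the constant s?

q[3] = 9 + 3s
q[4] = -27 - 12s
So -27 - 12s = 9, giving s = -3.

-3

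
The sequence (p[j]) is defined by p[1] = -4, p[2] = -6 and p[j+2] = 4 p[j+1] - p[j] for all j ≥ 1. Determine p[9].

p[3] = 4·(-6) - (-4) = -20
p[4] = 4·(-20) - (-6) = -74
p[5] = 4·(-74) - (-20) = -276
p[6] = 4·(-276) - (-74) = -1030
p[7] = 4·(-1030) - (-276) = -3844
p[8] = 4·(-3844) - (-1030) = -14346
p[9] = 4·(-14346) - (-3844) = -53540

-53540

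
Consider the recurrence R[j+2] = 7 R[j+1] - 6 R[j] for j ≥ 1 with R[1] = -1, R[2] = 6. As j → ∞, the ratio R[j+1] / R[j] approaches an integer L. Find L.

The characteristic equation is r^2 - 7r + 6 = 0, which factors as (r - 6)(r - 1) = 0.
So the roots are 6 and 1. Since |6| > |1| and the coefficient of 6^j is non-zero, the ratio tends to 6.

6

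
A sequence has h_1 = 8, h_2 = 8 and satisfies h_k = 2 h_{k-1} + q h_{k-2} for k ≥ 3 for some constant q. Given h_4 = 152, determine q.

h_3 = 16 + 8q
h_4 = 32 + 24q
So 32 + 24q = 152, giving q = 5.

5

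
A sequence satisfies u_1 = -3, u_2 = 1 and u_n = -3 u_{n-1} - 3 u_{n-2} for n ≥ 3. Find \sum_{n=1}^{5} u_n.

28

u_3 = -3(1) - 3(-3) = 6
u_4 = -3(6) - 3(1) = -21
u_5 = -3(-21) - 3(6) = 45
Sum = (-3) + 1 + 6 + (-21) + 45 = 28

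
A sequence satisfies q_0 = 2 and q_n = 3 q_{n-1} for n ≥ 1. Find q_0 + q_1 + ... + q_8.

q_1 = 3*2 = 6
q_2 = 3*6 = 18
q_3 = 3*18 = 54
q_4 = 3*54 = 162
q_5 = 3*162 = 486
q_6 = 3*486 = 1458
q_7 = 3*1458 = 4374
q_8 = 3*4374 = 13122
Sum = 2 + 6 + 18 + 54 + 162 + 486 + 1458 + 4374 + 13122 = 19682

19682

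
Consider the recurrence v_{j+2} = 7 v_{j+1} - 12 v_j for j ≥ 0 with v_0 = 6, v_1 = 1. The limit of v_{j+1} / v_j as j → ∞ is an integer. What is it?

The characteristic equation is r^2 - 7r + 12 = 0, which factors as (r - 4)(r - 3) = 0.
So the roots are 4 and 3. Since |4| > |3| and the coefficient of 4^j is non-zero, the ratio tends to 4.

4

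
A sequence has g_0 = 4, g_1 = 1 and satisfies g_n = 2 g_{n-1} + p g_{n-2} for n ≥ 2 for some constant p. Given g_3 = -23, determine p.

g_2 = 2 + 4p
g_3 = 4 + 9p
So 4 + 9p = -23, giving p = -3.

-3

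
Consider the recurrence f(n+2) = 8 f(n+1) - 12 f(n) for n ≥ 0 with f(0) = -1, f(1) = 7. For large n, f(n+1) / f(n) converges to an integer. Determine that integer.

6

The characteristic equation is r^2 - 8r + 12 = 0, which factors as (r - 6)(r - 2) = 0.
So the roots are 6 and 2. Since |6| > |2| and the coefficient of 6^n is non-zero, the ratio tends to 6.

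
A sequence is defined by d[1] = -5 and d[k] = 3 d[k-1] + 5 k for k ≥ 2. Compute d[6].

285

d[2] = 3·(-5) + 10 = -5
d[3] = 3·(-5) + 15 = 0
d[4] = 3·0 + 20 = 20
d[5] = 3·20 + 25 = 85
d[6] = 3·85 + 30 = 285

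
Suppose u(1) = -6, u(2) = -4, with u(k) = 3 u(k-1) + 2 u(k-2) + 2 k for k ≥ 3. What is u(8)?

u(3) = 3*(-4) + 2*(-6) + 6 = -18
u(4) = 3*(-18) + 2*(-4) + 8 = -54
u(5) = 3*(-54) + 2*(-18) + 10 = -188
u(6) = 3*(-188) + 2*(-54) + 12 = -660
u(7) = 3*(-660) + 2*(-188) + 14 = -2342
u(8) = 3*(-2342) + 2*(-660) + 16 = -8330

-8330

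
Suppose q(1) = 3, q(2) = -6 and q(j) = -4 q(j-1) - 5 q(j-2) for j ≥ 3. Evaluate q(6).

q(3) = -4*(-6) - 5*3 = 9
q(4) = -4*9 - 5*(-6) = -6
q(5) = -4*(-6) - 5*9 = -21
q(6) = -4*(-21) - 5*(-6) = 114

114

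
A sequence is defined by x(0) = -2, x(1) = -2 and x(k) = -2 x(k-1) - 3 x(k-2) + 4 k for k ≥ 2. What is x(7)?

x(2) = -2·(-2) - 3·(-2) + 8 = 18
x(3) = -2·18 - 3·(-2) + 12 = -18
x(4) = -2·(-18) - 3·18 + 16 = -2
x(5) = -2·(-2) - 3·(-18) + 20 = 78
x(6) = -2·78 - 3·(-2) + 24 = -126
x(7) = -2·(-126) - 3·78 + 28 = 46

46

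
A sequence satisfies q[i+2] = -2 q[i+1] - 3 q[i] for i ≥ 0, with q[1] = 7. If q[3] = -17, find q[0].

-4

Let q[0] = w.
q[2] = -14 - 3w
q[3] = 7 + 6w
So 7 + 6w = -17, giving w = -4.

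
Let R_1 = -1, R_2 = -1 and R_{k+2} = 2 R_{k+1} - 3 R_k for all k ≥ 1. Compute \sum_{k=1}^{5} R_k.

11

R_3 = 2*(-1) - 3*(-1) = 1
R_4 = 2*1 - 3*(-1) = 5
R_5 = 2*5 - 3*1 = 7
Sum = (-1) + (-1) + 1 + 5 + 7 = 11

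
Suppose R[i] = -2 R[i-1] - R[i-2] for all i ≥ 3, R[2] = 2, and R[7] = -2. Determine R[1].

Let R[1] = z.
R[3] = -4 - z
R[4] = 6 + 2z
R[5] = -8 - 3z
R[6] = 10 + 4z
R[7] = -12 - 5z
So -12 - 5z = -2, giving z = -2.

-2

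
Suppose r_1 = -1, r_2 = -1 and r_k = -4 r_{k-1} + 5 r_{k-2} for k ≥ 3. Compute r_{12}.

r_3 = -4·(-1) + 5·(-1) = -1
r_4 = -4·(-1) + 5·(-1) = -1
r_5 = -4·(-1) + 5·(-1) = -1
r_6 = -4·(-1) + 5·(-1) = -1
r_7 = -4·(-1) + 5·(-1) = -1
r_8 = -4·(-1) + 5·(-1) = -1
r_9 = -4·(-1) + 5·(-1) = -1
r_{10} = -4·(-1) + 5·(-1) = -1
r_{11} = -4·(-1) + 5·(-1) = -1
r_{12} = -4·(-1) + 5·(-1) = -1

-1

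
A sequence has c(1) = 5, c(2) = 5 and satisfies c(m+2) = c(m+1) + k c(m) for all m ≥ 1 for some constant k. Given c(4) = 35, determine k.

c(3) = 5 + 5k
c(4) = 5 + 10k
So 5 + 10k = 35, giving k = 3.

3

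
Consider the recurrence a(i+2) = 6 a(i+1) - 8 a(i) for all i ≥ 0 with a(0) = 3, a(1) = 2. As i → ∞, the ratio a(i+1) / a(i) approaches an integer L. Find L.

The characteristic equation is r^2 - 6r + 8 = 0, which factors as (r - 4)(r - 2) = 0.
So the roots are 4 and 2. Since |4| > |2| and the coefficient of 4^i is non-zero, the ratio tends to 4.

4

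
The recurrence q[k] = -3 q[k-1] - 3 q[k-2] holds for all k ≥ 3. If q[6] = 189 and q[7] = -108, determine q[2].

Rearranging, q[k-2] = (q[k] + 3 q[k-1]) / -3.
q[5] = (-108 + 3(189)) / -3 = 459/-3 = -153
q[4] = (189 + 3(-153)) / -3 = -270/-3 = 90
q[3] = (-153 + 3(90)) / -3 = 117/-3 = -39
q[2] = (90 + 3(-39)) / -3 = -27/-3 = 9

9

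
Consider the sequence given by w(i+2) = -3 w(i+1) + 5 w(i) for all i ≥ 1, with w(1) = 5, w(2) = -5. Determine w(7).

w(3) = -3*(-5) + 5*5 = 40
w(4) = -3*40 + 5*(-5) = -145
w(5) = -3*(-145) + 5*40 = 635
w(6) = -3*635 + 5*(-145) = -2630
w(7) = -3*(-2630) + 5*635 = 11065

11065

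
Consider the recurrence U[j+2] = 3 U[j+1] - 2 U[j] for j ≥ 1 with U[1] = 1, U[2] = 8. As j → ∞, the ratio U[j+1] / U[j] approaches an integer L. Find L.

2

The characteristic equation is r^2 - 3r + 2 = 0, which factors as (r - 2)(r - 1) = 0.
So the roots are 2 and 1. Since |2| > |1| and the coefficient of 2^j is non-zero, the ratio tends to 2.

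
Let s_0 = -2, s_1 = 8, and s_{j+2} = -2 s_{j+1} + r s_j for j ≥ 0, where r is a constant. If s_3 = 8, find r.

-2

s_2 = -16 - 2r
s_3 = 32 + 12r
So 32 + 12r = 8, giving r = -2.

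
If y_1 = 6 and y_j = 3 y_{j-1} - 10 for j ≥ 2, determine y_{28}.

7625597484992

The fixed point is -10/(1 - 3) = 5, so y_j - 5 = 3(y_{j-1} - 5).
Hence y_j = 1·3^{j-1} + 5.
y_{28} = 1·3^{27} + 5 = 1·7625597484987 + 5 = 7625597484992.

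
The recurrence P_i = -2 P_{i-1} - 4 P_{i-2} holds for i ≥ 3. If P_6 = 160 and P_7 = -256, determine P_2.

-2

Rearranging, P_{i-2} = (P_i + 2 P_{i-1}) / -4.
P_5 = (-256 + 2·160) / -4 = 64/-4 = -16
P_4 = (160 + 2·(-16)) / -4 = 128/-4 = -32
P_3 = (-16 + 2·(-32)) / -4 = -80/-4 = 20
P_2 = (-32 + 2·20) / -4 = 8/-4 = -2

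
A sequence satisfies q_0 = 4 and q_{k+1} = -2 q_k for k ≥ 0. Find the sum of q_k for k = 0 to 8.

q_1 = -2·4 = -8
q_2 = -2·(-8) = 16
q_3 = -2·16 = -32
q_4 = -2·(-32) = 64
q_5 = -2·64 = -128
q_6 = -2·(-128) = 256
q_7 = -2·256 = -512
q_8 = -2·(-512) = 1024
Sum = 4 + (-8) + 16 + (-32) + 64 + (-128) + 256 + (-512) + 1024 = 684

684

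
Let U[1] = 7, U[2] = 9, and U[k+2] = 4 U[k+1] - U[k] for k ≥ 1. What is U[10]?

U[3] = 4·9 - 7 = 29
U[4] = 4·29 - 9 = 107
U[5] = 4·107 - 29 = 399
U[6] = 4·399 - 107 = 1489
U[7] = 4·1489 - 399 = 5557
U[8] = 4·5557 - 1489 = 20739
U[9] = 4·20739 - 5557 = 77399
U[10] = 4·77399 - 20739 = 288857

288857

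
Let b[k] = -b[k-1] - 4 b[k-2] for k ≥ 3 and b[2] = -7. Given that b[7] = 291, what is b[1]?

Let b[1] = x.
b[3] = 7 - 4x
b[4] = 21 + 4x
b[5] = -49 + 12x
b[6] = -35 - 28x
b[7] = 231 - 20x
So 231 - 20x = 291, giving x = -3.

-3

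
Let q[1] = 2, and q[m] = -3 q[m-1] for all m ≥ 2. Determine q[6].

q[2] = -3*2 = -6
q[3] = -3*(-6) = 18
q[4] = -3*18 = -54
q[5] = -3*(-54) = 162
q[6] = -3*162 = -486

-486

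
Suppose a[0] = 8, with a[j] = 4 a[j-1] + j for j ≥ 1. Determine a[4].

2160

a[1] = 4·8 + 1 = 33
a[2] = 4·33 + 2 = 134
a[3] = 4·134 + 3 = 539
a[4] = 4·539 + 4 = 2160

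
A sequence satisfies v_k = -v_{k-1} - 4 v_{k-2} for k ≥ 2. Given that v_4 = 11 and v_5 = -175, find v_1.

Rearranging, v_{k-2} = (v_k + v_{k-1}) / -4.
v_3 = (-175 + 11) / -4 = -164/-4 = 41
v_2 = (11 + 41) / -4 = 52/-4 = -13
v_1 = (41 + (-13)) / -4 = 28/-4 = -7

-7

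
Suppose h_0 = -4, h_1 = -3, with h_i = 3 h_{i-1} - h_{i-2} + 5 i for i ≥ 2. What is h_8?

h_2 = 3*(-3) - (-4) + 10 = 5
h_3 = 3*5 - (-3) + 15 = 33
h_4 = 3*33 - 5 + 20 = 114
h_5 = 3*114 - 33 + 25 = 334
h_6 = 3*334 - 114 + 30 = 918
h_7 = 3*918 - 334 + 35 = 2455
h_8 = 3*2455 - 918 + 40 = 6487

6487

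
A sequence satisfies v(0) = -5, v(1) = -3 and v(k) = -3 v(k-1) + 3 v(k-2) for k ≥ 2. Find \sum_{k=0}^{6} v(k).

-509

v(2) = -3·(-3) + 3·(-5) = -6
v(3) = -3·(-6) + 3·(-3) = 9
v(4) = -3·9 + 3·(-6) = -45
v(5) = -3·(-45) + 3·9 = 162
v(6) = -3·162 + 3·(-45) = -621
Sum = (-5) + (-3) + (-6) + 9 + (-45) + 162 + (-621) = -509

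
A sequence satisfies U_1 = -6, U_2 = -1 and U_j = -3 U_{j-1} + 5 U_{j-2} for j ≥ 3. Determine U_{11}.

-1918167

U_3 = -3*(-1) + 5*(-6) = -27
U_4 = -3*(-27) + 5*(-1) = 76
U_5 = -3*76 + 5*(-27) = -363
U_6 = -3*(-363) + 5*76 = 1469
U_7 = -3*1469 + 5*(-363) = -6222
U_8 = -3*(-6222) + 5*1469 = 26011
U_9 = -3*26011 + 5*(-6222) = -109143
U_{10} = -3*(-109143) + 5*26011 = 457484
U_{11} = -3*457484 + 5*(-109143) = -1918167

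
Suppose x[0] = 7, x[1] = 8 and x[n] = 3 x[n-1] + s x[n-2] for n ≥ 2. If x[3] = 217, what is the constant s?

x[2] = 24 + 7s
x[3] = 72 + 29s
So 72 + 29s = 217, giving s = 5.

5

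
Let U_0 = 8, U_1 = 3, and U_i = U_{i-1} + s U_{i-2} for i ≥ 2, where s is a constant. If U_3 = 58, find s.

5

U_2 = 3 + 8s
U_3 = 3 + 11s
So 3 + 11s = 58, giving s = 5.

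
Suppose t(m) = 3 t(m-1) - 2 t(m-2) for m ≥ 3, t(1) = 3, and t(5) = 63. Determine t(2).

7

Let t(2) = y.
t(3) = -6 + 3y
t(4) = -18 + 7y
t(5) = -42 + 15y
So -42 + 15y = 63, giving y = 7.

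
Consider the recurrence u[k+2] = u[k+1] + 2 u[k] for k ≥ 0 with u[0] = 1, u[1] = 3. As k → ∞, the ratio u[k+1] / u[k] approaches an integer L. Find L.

2

The characteristic equation is r^2 - r - 2 = 0, which factors as (r - 2)(r + 1) = 0.
So the roots are 2 and -1. Since |2| > |-1| and the coefficient of 2^k is non-zero, the ratio tends to 2.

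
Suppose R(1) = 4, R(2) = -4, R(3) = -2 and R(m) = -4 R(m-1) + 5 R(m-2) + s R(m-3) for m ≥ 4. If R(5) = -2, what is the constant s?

2

R(4) = -12 + 4s
R(5) = 38 - 20s
So 38 - 20s = -2, giving s = 2.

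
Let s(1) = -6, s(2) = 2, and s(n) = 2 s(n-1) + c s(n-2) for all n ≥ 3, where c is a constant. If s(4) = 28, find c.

s(3) = 4 - 6c
s(4) = 8 - 10c
So 8 - 10c = 28, giving c = -2.

-2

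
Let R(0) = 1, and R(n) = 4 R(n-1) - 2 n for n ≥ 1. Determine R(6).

460

R(1) = 4(1) - 2 = 2
R(2) = 4(2) - 4 = 4
R(3) = 4(4) - 6 = 10
R(4) = 4(10) - 8 = 32
R(5) = 4(32) - 10 = 118
R(6) = 4(118) - 12 = 460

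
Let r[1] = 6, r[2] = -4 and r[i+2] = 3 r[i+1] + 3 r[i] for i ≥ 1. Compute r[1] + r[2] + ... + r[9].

9464

r[3] = 3(-4) + 3(6) = 6
r[4] = 3(6) + 3(-4) = 6
r[5] = 3(6) + 3(6) = 36
r[6] = 3(36) + 3(6) = 126
r[7] = 3(126) + 3(36) = 486
r[8] = 3(486) + 3(126) = 1836
r[9] = 3(1836) + 3(486) = 6966
Sum = 6 + (-4) + 6 + 6 + 36 + 126 + 486 + 1836 + 6966 = 9464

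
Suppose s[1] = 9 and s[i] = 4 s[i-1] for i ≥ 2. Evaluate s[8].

s[2] = 4·9 = 36
s[3] = 4·36 = 144
s[4] = 4·144 = 576
s[5] = 4·576 = 2304
s[6] = 4·2304 = 9216
s[7] = 4·9216 = 36864
s[8] = 4·36864 = 147456

147456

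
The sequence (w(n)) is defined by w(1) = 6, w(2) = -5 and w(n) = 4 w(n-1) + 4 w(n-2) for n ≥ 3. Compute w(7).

w(3) = 4·(-5) + 4·6 = 4
w(4) = 4·4 + 4·(-5) = -4
w(5) = 4·(-4) + 4·4 = 0
w(6) = 4·0 + 4·(-4) = -16
w(7) = 4·(-16) + 4·0 = -64

-64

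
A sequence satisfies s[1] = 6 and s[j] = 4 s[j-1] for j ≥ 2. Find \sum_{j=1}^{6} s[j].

s[2] = 4·6 = 24
s[3] = 4·24 = 96
s[4] = 4·96 = 384
s[5] = 4·384 = 1536
s[6] = 4·1536 = 6144
Sum = 6 + 24 + 96 + 384 + 1536 + 6144 = 8190

8190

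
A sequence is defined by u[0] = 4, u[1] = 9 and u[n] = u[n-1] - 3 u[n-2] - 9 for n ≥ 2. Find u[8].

u[2] = 9 - 3*4 - 9 = -12
u[3] = (-12) - 3*9 - 9 = -48
u[4] = (-48) - 3*(-12) - 9 = -21
u[5] = (-21) - 3*(-48) - 9 = 114
u[6] = 114 - 3*(-21) - 9 = 168
u[7] = 168 - 3*114 - 9 = -183
u[8] = (-183) - 3*168 - 9 = -696

-696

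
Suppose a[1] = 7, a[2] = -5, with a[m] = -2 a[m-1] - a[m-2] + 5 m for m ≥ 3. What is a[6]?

a[3] = -2·(-5) - 7 + 15 = 18
a[4] = -2·18 - (-5) + 20 = -11
a[5] = -2·(-11) - 18 + 25 = 29
a[6] = -2·29 - (-11) + 30 = -17

-17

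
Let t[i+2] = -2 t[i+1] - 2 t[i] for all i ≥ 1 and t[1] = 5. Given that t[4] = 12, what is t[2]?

Let t[2] = x.
t[3] = -10 - 2x
t[4] = 20 + 2x
So 20 + 2x = 12, giving x = -4.

-4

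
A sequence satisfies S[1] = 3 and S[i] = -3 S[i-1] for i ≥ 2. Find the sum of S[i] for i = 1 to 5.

S[2] = -3(3) = -9
S[3] = -3(-9) = 27
S[4] = -3(27) = -81
S[5] = -3(-81) = 243
Sum = 3 + (-9) + 27 + (-81) + 243 = 183

183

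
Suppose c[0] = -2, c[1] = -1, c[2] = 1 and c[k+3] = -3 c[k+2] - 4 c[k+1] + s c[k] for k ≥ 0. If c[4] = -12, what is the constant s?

c[3] = 1 - 2s
c[4] = -7 + 5s
So -7 + 5s = -12, giving s = -1.

-1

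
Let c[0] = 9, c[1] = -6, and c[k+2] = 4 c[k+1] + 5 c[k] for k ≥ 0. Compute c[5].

c[2] = 4*(-6) + 5*9 = 21
c[3] = 4*21 + 5*(-6) = 54
c[4] = 4*54 + 5*21 = 321
c[5] = 4*321 + 5*54 = 1554

1554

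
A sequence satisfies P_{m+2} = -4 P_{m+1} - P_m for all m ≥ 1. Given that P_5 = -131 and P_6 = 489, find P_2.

Rearranging, P_{m-2} = -(P_m + 4 P_{m-1}).
P_4 = -(489 + 4*(-131)) = 35
P_3 = -(-131 + 4*35) = -9
P_2 = -(35 + 4*(-9)) = 1

1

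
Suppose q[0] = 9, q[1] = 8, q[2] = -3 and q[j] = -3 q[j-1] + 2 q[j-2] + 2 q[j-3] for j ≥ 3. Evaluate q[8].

q[3] = -3(-3) + 2(8) + 2(9) = 43
q[4] = -3(43) + 2(-3) + 2(8) = -119
q[5] = -3(-119) + 2(43) + 2(-3) = 437
q[6] = -3(437) + 2(-119) + 2(43) = -1463
q[7] = -3(-1463) + 2(437) + 2(-119) = 5025
q[8] = -3(5025) + 2(-1463) + 2(437) = -17127

-17127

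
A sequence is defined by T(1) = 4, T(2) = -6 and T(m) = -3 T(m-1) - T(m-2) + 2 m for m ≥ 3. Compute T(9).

T(3) = -3(-6) - 4 + 6 = 20
T(4) = -3(20) - (-6) + 8 = -46
T(5) = -3(-46) - 20 + 10 = 128
T(6) = -3(128) - (-46) + 12 = -326
T(7) = -3(-326) - 128 + 14 = 864
T(8) = -3(864) - (-326) + 16 = -2250
T(9) = -3(-2250) - 864 + 18 = 5904

5904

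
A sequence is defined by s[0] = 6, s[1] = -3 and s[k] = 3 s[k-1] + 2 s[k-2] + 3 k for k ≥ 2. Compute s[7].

5580

s[2] = 3·(-3) + 2·6 + 6 = 9
s[3] = 3·9 + 2·(-3) + 9 = 30
s[4] = 3·30 + 2·9 + 12 = 120
s[5] = 3·120 + 2·30 + 15 = 435
s[6] = 3·435 + 2·120 + 18 = 1563
s[7] = 3·1563 + 2·435 + 21 = 5580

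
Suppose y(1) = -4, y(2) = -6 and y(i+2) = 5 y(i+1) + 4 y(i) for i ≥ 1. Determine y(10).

-8756766

y(3) = 5(-6) + 4(-4) = -46
y(4) = 5(-46) + 4(-6) = -254
y(5) = 5(-254) + 4(-46) = -1454
y(6) = 5(-1454) + 4(-254) = -8286
y(7) = 5(-8286) + 4(-1454) = -47246
y(8) = 5(-47246) + 4(-8286) = -269374
y(9) = 5(-269374) + 4(-47246) = -1535854
y(10) = 5(-1535854) + 4(-269374) = -8756766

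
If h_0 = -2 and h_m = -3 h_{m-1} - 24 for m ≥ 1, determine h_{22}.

The fixed point is -24/(1 + 3) = -6, so h_m + 6 = -3(h_{m-1} + 6).
Hence h_m = 4·(-3)^m - 6.
h_{22} = 4·(-3)^{22} - 6 = 4·31381059609 - 6 = 125524238430.

125524238430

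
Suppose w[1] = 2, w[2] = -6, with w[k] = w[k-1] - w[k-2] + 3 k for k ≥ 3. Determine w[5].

33

w[3] = (-6) - 2 + 9 = 1
w[4] = 1 - (-6) + 12 = 19
w[5] = 19 - 1 + 15 = 33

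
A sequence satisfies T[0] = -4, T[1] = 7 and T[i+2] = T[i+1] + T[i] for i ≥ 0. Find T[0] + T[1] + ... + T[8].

T[2] = 7 + (-4) = 3
T[3] = 3 + 7 = 10
T[4] = 10 + 3 = 13
T[5] = 13 + 10 = 23
T[6] = 23 + 13 = 36
T[7] = 36 + 23 = 59
T[8] = 59 + 36 = 95
Sum = (-4) + 7 + 3 + 10 + 13 + 23 + 36 + 59 + 95 = 242

242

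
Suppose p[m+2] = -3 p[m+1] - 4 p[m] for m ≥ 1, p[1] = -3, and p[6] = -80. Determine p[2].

Let p[2] = v.
p[3] = 12 - 3v
p[4] = -36 + 5v
p[5] = 60 - 3v
p[6] = -36 - 11v
So -36 - 11v = -80, giving v = 4.

4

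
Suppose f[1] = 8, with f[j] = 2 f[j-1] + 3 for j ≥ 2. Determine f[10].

5629

f[2] = 2*8 + 3 = 19
f[3] = 2*19 + 3 = 41
f[4] = 2*41 + 3 = 85
f[5] = 2*85 + 3 = 173
f[6] = 2*173 + 3 = 349
f[7] = 2*349 + 3 = 701
f[8] = 2*701 + 3 = 1405
f[9] = 2*1405 + 3 = 2813
f[10] = 2*2813 + 3 = 5629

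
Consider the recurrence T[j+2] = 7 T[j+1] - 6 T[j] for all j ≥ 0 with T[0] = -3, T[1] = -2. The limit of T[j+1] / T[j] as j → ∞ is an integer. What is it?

The characteristic equation is r^2 - 7r + 6 = 0, which factors as (r - 6)(r - 1) = 0.
So the roots are 6 and 1. Since |6| > |1| and the coefficient of 6^j is non-zero, the ratio tends to 6.

6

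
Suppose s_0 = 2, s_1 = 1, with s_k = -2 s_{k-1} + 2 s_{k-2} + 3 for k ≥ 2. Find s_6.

s_2 = -2(1) + 2(2) + 3 = 5
s_3 = -2(5) + 2(1) + 3 = -5
s_4 = -2(-5) + 2(5) + 3 = 23
s_5 = -2(23) + 2(-5) + 3 = -53
s_6 = -2(-53) + 2(23) + 3 = 155

155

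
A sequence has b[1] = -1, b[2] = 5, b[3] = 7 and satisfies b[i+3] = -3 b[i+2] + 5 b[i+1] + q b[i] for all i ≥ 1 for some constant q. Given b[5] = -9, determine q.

b[4] = 4 - q
b[5] = 23 + 8q
So 23 + 8q = -9, giving q = -4.

-4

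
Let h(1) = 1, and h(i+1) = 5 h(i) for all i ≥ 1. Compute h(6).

3125

h(2) = 5*1 = 5
h(3) = 5*5 = 25
h(4) = 5*25 = 125
h(5) = 5*125 = 625
h(6) = 5*625 = 3125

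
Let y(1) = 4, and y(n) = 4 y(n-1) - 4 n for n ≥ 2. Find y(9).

y(2) = 4*4 - 8 = 8
y(3) = 4*8 - 12 = 20
y(4) = 4*20 - 16 = 64
y(5) = 4*64 - 20 = 236
y(6) = 4*236 - 24 = 920
y(7) = 4*920 - 28 = 3652
y(8) = 4*3652 - 32 = 14576
y(9) = 4*14576 - 36 = 58268

58268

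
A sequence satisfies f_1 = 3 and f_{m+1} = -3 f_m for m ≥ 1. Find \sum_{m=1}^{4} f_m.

f_2 = -3(3) = -9
f_3 = -3(-9) = 27
f_4 = -3(27) = -81
Sum = 3 + (-9) + 27 + (-81) = -60

-60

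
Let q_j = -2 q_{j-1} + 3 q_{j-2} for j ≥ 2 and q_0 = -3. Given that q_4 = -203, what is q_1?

Let q_1 = z.
q_2 = -9 - 2z
q_3 = 18 + 7z
q_4 = -63 - 20z
So -63 - 20z = -203, giving z = 7.

7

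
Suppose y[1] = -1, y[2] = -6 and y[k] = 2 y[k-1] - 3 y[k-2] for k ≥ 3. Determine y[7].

y[3] = 2·(-6) - 3·(-1) = -9
y[4] = 2·(-9) - 3·(-6) = 0
y[5] = 2·0 - 3·(-9) = 27
y[6] = 2·27 - 3·0 = 54
y[7] = 2·54 - 3·27 = 27

27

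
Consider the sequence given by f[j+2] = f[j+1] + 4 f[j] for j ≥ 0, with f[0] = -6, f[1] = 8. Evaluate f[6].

f[2] = 8 + 4·(-6) = -16
f[3] = (-16) + 4·8 = 16
f[4] = 16 + 4·(-16) = -48
f[5] = (-48) + 4·16 = 16
f[6] = 16 + 4·(-48) = -176

-176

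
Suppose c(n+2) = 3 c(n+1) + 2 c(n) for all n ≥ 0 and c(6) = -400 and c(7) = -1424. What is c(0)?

Rearranging, c(n-2) = (c(n) - 3 c(n-1)) / 2.
c(5) = (-1424 - 3*(-400)) / 2 = -224/2 = -112
c(4) = (-400 - 3*(-112)) / 2 = -64/2 = -32
c(3) = (-112 - 3*(-32)) / 2 = -16/2 = -8
c(2) = (-32 - 3*(-8)) / 2 = -8/2 = -4
c(1) = (-8 - 3*(-4)) / 2 = 4/2 = 2
c(0) = (-4 - 3*2) / 2 = -10/2 = -5

-5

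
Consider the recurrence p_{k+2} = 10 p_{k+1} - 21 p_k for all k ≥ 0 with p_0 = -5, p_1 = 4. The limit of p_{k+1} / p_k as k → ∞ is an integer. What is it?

7

The characteristic equation is r^2 - 10r + 21 = 0, which factors as (r - 7)(r - 3) = 0.
So the roots are 7 and 3. Since |7| > |3| and the coefficient of 7^k is non-zero, the ratio tends to 7.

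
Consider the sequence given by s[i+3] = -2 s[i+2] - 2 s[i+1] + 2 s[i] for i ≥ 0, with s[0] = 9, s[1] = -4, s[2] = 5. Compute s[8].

s[3] = -2(5) - 2(-4) + 2(9) = 16
s[4] = -2(16) - 2(5) + 2(-4) = -50
s[5] = -2(-50) - 2(16) + 2(5) = 78
s[6] = -2(78) - 2(-50) + 2(16) = -24
s[7] = -2(-24) - 2(78) + 2(-50) = -208
s[8] = -2(-208) - 2(-24) + 2(78) = 620

620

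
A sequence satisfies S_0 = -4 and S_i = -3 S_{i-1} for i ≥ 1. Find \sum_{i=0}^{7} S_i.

S_1 = -3·(-4) = 12
S_2 = -3·12 = -36
S_3 = -3·(-36) = 108
S_4 = -3·108 = -324
S_5 = -3·(-324) = 972
S_6 = -3·972 = -2916
S_7 = -3·(-2916) = 8748
Sum = (-4) + 12 + (-36) + 108 + (-324) + 972 + (-2916) + 8748 = 6560

6560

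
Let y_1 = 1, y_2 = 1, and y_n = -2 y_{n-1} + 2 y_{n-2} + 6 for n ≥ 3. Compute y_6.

-54

y_3 = -2·1 + 2·1 + 6 = 6
y_4 = -2·6 + 2·1 + 6 = -4
y_5 = -2·(-4) + 2·6 + 6 = 26
y_6 = -2·26 + 2·(-4) + 6 = -54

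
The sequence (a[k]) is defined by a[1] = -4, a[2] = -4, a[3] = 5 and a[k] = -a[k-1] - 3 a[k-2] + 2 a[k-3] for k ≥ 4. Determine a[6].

a[4] = -5 - 3·(-4) + 2·(-4) = -1
a[5] = -(-1) - 3·5 + 2·(-4) = -22
a[6] = -(-22) - 3·(-1) + 2·5 = 35

35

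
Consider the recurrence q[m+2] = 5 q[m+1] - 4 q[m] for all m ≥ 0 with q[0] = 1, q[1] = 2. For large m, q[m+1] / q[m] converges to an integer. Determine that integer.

The characteristic equation is r^2 - 5r + 4 = 0, which factors as (r - 4)(r - 1) = 0.
So the roots are 4 and 1. Since |4| > |1| and the coefficient of 4^m is non-zero, the ratio tends to 4.

4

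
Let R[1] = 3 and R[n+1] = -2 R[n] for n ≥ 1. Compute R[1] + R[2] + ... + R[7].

R[2] = -2(3) = -6
R[3] = -2(-6) = 12
R[4] = -2(12) = -24
R[5] = -2(-24) = 48
R[6] = -2(48) = -96
R[7] = -2(-96) = 192
Sum = 3 + (-6) + 12 + (-24) + 48 + (-96) + 192 = 129

129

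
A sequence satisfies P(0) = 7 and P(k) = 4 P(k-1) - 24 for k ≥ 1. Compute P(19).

The fixed point is -24/(1 - 4) = 8, so P(k) - 8 = 4(P(k-1) - 8).
Hence P(k) = -1·4^k + 8.
P(19) = -1·4^{19} + 8 = -1·274877906944 + 8 = -274877906936.

-274877906936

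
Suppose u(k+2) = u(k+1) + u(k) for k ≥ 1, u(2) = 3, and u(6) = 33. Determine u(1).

Let u(1) = z.
u(3) = 3 + z
u(4) = 6 + z
u(5) = 9 + 2z
u(6) = 15 + 3z
So 15 + 3z = 33, giving z = 6.

6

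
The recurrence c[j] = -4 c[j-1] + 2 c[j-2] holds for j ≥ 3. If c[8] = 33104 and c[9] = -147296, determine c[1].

Rearranging, c[j-2] = (c[j] + 4 c[j-1]) / 2.
c[7] = (-147296 + 4(33104)) / 2 = -14880/2 = -7440
c[6] = (33104 + 4(-7440)) / 2 = 3344/2 = 1672
c[5] = (-7440 + 4(1672)) / 2 = -752/2 = -376
c[4] = (1672 + 4(-376)) / 2 = 168/2 = 84
c[3] = (-376 + 4(84)) / 2 = -40/2 = -20
c[2] = (84 + 4(-20)) / 2 = 4/2 = 2
c[1] = (-20 + 4(2)) / 2 = -12/2 = -6

-6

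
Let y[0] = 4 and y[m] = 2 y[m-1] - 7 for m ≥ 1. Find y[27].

-402653177

The fixed point is -7/(1 - 2) = 7, so y[m] - 7 = 2(y[m-1] - 7).
Hence y[m] = -3·2^m + 7.
y[27] = -3·2^{27} + 7 = -3·134217728 + 7 = -402653177.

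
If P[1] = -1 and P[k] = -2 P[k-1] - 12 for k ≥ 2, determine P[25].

50331644

The fixed point is -12/(1 + 2) = -4, so P[k] + 4 = -2(P[k-1] + 4).
Hence P[k] = 3·(-2)^{k-1} - 4.
P[25] = 3·(-2)^{24} - 4 = 3·16777216 - 4 = 50331644.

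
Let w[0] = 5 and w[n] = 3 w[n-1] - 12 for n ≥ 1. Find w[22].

The fixed point is -12/(1 - 3) = 6, so w[n] - 6 = 3(w[n-1] - 6).
Hence w[n] = -1·3^n + 6.
w[22] = -1·3^{22} + 6 = -1·31381059609 + 6 = -31381059603.

-31381059603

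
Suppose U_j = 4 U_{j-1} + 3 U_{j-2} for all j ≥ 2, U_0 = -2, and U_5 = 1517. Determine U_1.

5

Let U_1 = x.
U_2 = -6 + 4x
U_3 = -24 + 19x
U_4 = -114 + 88x
U_5 = -528 + 409x
So -528 + 409x = 1517, giving x = 5.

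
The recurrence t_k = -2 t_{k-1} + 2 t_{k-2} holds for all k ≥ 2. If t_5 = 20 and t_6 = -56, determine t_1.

-1

Rearranging, t_{k-2} = (t_k + 2 t_{k-1}) / 2.
t_4 = (-56 + 2·20) / 2 = -16/2 = -8
t_3 = (20 + 2·(-8)) / 2 = 4/2 = 2
t_2 = (-8 + 2·2) / 2 = -4/2 = -2
t_1 = (2 + 2·(-2)) / 2 = -2/2 = -1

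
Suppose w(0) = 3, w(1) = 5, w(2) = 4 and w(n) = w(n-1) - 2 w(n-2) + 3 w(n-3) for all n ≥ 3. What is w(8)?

41

w(3) = 4 - 2(5) + 3(3) = 3
w(4) = 3 - 2(4) + 3(5) = 10
w(5) = 10 - 2(3) + 3(4) = 16
w(6) = 16 - 2(10) + 3(3) = 5
w(7) = 5 - 2(16) + 3(10) = 3
w(8) = 3 - 2(5) + 3(16) = 41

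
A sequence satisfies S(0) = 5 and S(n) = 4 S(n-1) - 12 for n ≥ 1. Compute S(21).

4398046511108

The fixed point is -12/(1 - 4) = 4, so S(n) - 4 = 4(S(n-1) - 4).
Hence S(n) = 1·4^n + 4.
S(21) = 1·4^{21} + 4 = 1·4398046511104 + 4 = 4398046511108.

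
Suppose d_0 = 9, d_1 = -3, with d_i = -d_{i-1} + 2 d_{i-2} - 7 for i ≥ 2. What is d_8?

812

d_2 = -(-3) + 2(9) - 7 = 14
d_3 = -14 + 2(-3) - 7 = -27
d_4 = -(-27) + 2(14) - 7 = 48
d_5 = -48 + 2(-27) - 7 = -109
d_6 = -(-109) + 2(48) - 7 = 198
d_7 = -198 + 2(-109) - 7 = -423
d_8 = -(-423) + 2(198) - 7 = 812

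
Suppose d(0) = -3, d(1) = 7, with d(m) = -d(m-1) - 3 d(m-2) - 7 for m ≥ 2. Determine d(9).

-455

d(2) = -7 - 3(-3) - 7 = -5
d(3) = -(-5) - 3(7) - 7 = -23
d(4) = -(-23) - 3(-5) - 7 = 31
d(5) = -31 - 3(-23) - 7 = 31
d(6) = -31 - 3(31) - 7 = -131
d(7) = -(-131) - 3(31) - 7 = 31
d(8) = -31 - 3(-131) - 7 = 355
d(9) = -355 - 3(31) - 7 = -455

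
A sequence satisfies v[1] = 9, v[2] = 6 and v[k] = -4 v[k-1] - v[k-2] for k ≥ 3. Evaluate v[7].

-6561

v[3] = -4·6 - 9 = -33
v[4] = -4·(-33) - 6 = 126
v[5] = -4·126 - (-33) = -471
v[6] = -4·(-471) - 126 = 1758
v[7] = -4·1758 - (-471) = -6561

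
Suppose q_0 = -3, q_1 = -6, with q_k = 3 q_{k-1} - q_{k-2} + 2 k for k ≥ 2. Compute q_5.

q_2 = 3(-6) - (-3) + 4 = -11
q_3 = 3(-11) - (-6) + 6 = -21
q_4 = 3(-21) - (-11) + 8 = -44
q_5 = 3(-44) - (-21) + 10 = -101

-101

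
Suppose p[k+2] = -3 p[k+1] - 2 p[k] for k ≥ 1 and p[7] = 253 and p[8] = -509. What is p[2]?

Rearranging, p[k-2] = (p[k] + 3 p[k-1]) / -2.
p[6] = (-509 + 3*253) / -2 = 250/-2 = -125
p[5] = (253 + 3*(-125)) / -2 = -122/-2 = 61
p[4] = (-125 + 3*61) / -2 = 58/-2 = -29
p[3] = (61 + 3*(-29)) / -2 = -26/-2 = 13
p[2] = (-29 + 3*13) / -2 = 10/-2 = -5

-5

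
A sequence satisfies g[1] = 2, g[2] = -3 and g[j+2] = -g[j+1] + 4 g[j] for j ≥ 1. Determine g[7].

g[3] = -(-3) + 4·2 = 11
g[4] = -11 + 4·(-3) = -23
g[5] = -(-23) + 4·11 = 67
g[6] = -67 + 4·(-23) = -159
g[7] = -(-159) + 4·67 = 427

427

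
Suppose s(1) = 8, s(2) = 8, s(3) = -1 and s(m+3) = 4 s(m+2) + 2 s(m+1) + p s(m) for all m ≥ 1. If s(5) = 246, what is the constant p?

s(4) = 12 + 8p
s(5) = 46 + 40p
So 46 + 40p = 246, giving p = 5.

5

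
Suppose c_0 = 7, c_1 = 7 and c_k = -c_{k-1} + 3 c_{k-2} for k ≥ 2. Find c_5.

-14

c_2 = -7 + 3*7 = 14
c_3 = -14 + 3*7 = 7
c_4 = -7 + 3*14 = 35
c_5 = -35 + 3*7 = -14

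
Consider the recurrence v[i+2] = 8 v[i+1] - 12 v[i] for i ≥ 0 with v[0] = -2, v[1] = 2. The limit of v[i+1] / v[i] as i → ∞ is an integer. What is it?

6

The characteristic equation is r^2 - 8r + 12 = 0, which factors as (r - 6)(r - 2) = 0.
So the roots are 6 and 2. Since |6| > |2| and the coefficient of 6^i is non-zero, the ratio tends to 6.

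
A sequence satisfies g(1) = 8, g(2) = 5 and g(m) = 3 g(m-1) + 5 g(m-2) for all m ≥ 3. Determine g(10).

1080710

g(3) = 3(5) + 5(8) = 55
g(4) = 3(55) + 5(5) = 190
g(5) = 3(190) + 5(55) = 845
g(6) = 3(845) + 5(190) = 3485
g(7) = 3(3485) + 5(845) = 14680
g(8) = 3(14680) + 5(3485) = 61465
g(9) = 3(61465) + 5(14680) = 257795
g(10) = 3(257795) + 5(61465) = 1080710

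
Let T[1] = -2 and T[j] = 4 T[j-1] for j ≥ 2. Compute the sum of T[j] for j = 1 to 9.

-174762

T[2] = 4·(-2) = -8
T[3] = 4·(-8) = -32
T[4] = 4·(-32) = -128
T[5] = 4·(-128) = -512
T[6] = 4·(-512) = -2048
T[7] = 4·(-2048) = -8192
T[8] = 4·(-8192) = -32768
T[9] = 4·(-32768) = -131072
Sum = (-2) + (-8) + (-32) + (-128) + (-512) + (-2048) + (-8192) + (-32768) + (-131072) = -174762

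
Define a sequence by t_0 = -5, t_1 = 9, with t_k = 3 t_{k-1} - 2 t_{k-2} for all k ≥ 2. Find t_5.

429

t_2 = 3*9 - 2*(-5) = 37
t_3 = 3*37 - 2*9 = 93
t_4 = 3*93 - 2*37 = 205
t_5 = 3*205 - 2*93 = 429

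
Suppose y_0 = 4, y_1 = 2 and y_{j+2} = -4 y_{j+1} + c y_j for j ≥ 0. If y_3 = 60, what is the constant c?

y_2 = -8 + 4c
y_3 = 32 - 14c
So 32 - 14c = 60, giving c = -2.

-2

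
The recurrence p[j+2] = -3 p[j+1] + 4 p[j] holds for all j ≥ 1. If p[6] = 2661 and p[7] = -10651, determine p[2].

Rearranging, p[j-2] = (p[j] + 3 p[j-1]) / 4.
p[5] = (-10651 + 3·2661) / 4 = -2668/4 = -667
p[4] = (2661 + 3·(-667)) / 4 = 660/4 = 165
p[3] = (-667 + 3·165) / 4 = -172/4 = -43
p[2] = (165 + 3·(-43)) / 4 = 36/4 = 9

9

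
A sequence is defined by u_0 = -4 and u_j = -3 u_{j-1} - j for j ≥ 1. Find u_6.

u_1 = -3·(-4) - 1 = 11
u_2 = -3·11 - 2 = -35
u_3 = -3·(-35) - 3 = 102
u_4 = -3·102 - 4 = -310
u_5 = -3·(-310) - 5 = 925
u_6 = -3·925 - 6 = -2781

-2781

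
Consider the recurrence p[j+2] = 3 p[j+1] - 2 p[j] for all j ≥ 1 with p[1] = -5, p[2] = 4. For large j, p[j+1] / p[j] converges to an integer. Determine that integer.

The characteristic equation is r^2 - 3r + 2 = 0, which factors as (r - 2)(r - 1) = 0.
So the roots are 2 and 1. Since |2| > |1| and the coefficient of 2^j is non-zero, the ratio tends to 2.

2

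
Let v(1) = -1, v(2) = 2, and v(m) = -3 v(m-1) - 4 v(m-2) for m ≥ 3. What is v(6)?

v(3) = -3(2) - 4(-1) = -2
v(4) = -3(-2) - 4(2) = -2
v(5) = -3(-2) - 4(-2) = 14
v(6) = -3(14) - 4(-2) = -34

-34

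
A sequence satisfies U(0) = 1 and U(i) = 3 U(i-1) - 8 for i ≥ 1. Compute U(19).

-3486784397

The fixed point is -8/(1 - 3) = 4, so U(i) - 4 = 3(U(i-1) - 4).
Hence U(i) = -3·3^i + 4.
U(19) = -3·3^{19} + 4 = -3·1162261467 + 4 = -3486784397.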